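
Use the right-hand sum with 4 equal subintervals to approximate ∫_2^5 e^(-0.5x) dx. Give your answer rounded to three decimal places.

Δx = (5 − 2)/4 = 0.75.
Right endpoints: 2.75, 3.5, 4.25, 5.
f(2.75) ≈ 0.253, f(3.5) ≈ 0.174, f(4.25) ≈ 0.119, f(5) ≈ 0.082.
Sum = Δx · [f(2.75) + f(3.5) + f(4.25) + f(5)].
Sum ≈ 0.471.

0.471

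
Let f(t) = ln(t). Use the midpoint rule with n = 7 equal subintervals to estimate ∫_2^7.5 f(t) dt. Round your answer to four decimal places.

Δt = (7.5 − 2)/7 = 11/14.
Midpoints: 67/28, 89/28, 111/28, 4.75, 155/28, 177/28, 199/28.
f(67/28) ≈ 0.8725, f(89/28) ≈ 1.1564, f(111/28) ≈ 1.3773, f(4.75) ≈ 1.5581, f(155/28) ≈ 1.7112, f(177/28) ≈ 1.8439, f(199/28) ≈ 1.9611.
Sum = Δt · [f(67/28) + f(89/28) + f(111/28) + ...].
Sum ≈ 8.2348.

8.2348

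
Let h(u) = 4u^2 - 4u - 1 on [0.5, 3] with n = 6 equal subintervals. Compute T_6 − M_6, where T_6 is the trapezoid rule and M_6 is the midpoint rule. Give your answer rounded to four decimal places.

0.4340

T_6 ≈ 16.122685.
M_6 ≈ 15.688657.
T_6 − M_6 ≈ 0.4340.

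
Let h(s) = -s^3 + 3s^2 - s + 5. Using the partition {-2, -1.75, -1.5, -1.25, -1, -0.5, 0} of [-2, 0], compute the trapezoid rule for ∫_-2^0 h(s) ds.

24.265625

Subinterval widths: 0.25, 0.25, 0.25, 0.25, 0.5, 0.5.
h(-2) = 27, h(-1.75) = 21.296875, h(-1.5) = 16.625, h(-1.25) = 12.890625, h(-1) = 10, h(-0.5) = 6.375, h(0) = 5.
On each subinterval the trapezoid contributes (Δs_i/2)·[h(s_{i-1}) + h(s_i)].
Sum = 24.265625.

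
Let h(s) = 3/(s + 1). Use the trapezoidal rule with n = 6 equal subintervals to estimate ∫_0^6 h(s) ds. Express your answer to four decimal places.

6.0643

Δs = (6 − 0)/6 = 1.
h(0) = 3, h(1) = 1.5, h(2) = 1, h(3) = 0.75, h(4) = 0.6, h(5) = 0.5, h(6) = 3/7.
T_6 = (Δs/2)·[h(s_0) + 2h(s_1) + ... + 2h(s_{5}) + h(s_6)].
Sum ≈ 6.0643.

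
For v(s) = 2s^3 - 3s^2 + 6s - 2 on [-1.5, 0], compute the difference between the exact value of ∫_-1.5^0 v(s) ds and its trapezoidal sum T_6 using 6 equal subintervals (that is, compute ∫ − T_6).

0.1171875

Exact integral: ∫_-1.5^0 v(s) ds = -15.65625.
T_6 = -15.7734375.
Error = -15.65625 − (-15.7734375) = 0.1171875.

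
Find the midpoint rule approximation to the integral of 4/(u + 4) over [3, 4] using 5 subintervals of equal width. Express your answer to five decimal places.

0.53409

Δu = (4 − 3)/5 = 0.2.
Midpoints: 3.1, 3.3, 3.5, 3.7, 3.9.
f(3.1) = 40/71, f(3.3) = 40/73, f(3.5) = 8/15, f(3.7) = 40/77, f(3.9) = 40/79.
Sum = Δu · [f(3.1) + f(3.3) + f(3.5) + f(3.7) + f(3.9)].
Sum ≈ 0.53409.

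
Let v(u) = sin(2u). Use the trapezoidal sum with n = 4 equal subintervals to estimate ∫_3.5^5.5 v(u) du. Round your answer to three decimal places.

Δu = (5.5 − 3.5)/4 = 0.5.
v(3.5) ≈ 0.657, v(4) ≈ 0.989, v(4.5) ≈ 0.412, v(5) ≈ -0.544, v(5.5) ≈ -1.000.
T_4 = (Δu/2)·[v(u_0) + 2v(u_1) + 2v(u_2) + 2v(u_3) + v(u_4)].
Sum ≈ 0.343.

0.343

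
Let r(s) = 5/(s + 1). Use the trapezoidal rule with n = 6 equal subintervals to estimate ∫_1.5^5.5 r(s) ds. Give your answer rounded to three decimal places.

Δs = (5.5 − 1.5)/6 = 2/3.
r(1.5) = 2, r(13/6) = 30/19, r(17/6) = 30/23, r(3.5) = 10/9, r(25/6) = 30/31, r(29/6) = 6/7, r(5.5) = 10/13.
T_6 = (Δs/2)·[r(s_0) + 2r(s_1) + ... + 2r(s_{5}) + r(s_6)].
Sum ≈ 4.803.

4.803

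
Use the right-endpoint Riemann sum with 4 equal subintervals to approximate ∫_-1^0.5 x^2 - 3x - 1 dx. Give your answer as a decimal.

Δx = (0.5 − (-1))/4 = 0.375.
Right endpoints: -0.625, -0.25, 0.125, 0.5.
f(-0.625) = 1.265625, f(-0.25) = -0.1875, f(0.125) = -1.359375, f(0.5) = -2.25.
Sum = Δx · [f(-0.625) + f(-0.25) + f(0.125) + f(0.5)].
Sum = -0.94921875.

-0.94921875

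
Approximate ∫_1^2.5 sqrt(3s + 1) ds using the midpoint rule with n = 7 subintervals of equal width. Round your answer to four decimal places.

Δs = (2.5 − 1)/7 = 3/14.
Midpoints: 31/28, 37/28, 43/28, 1.75, 55/28, 61/28, 67/28.
f(31/28) ≈ 2.0788, f(37/28) ≈ 2.2281, f(43/28) ≈ 2.3679, f(1.75) ≈ 2.5000, f(55/28) ≈ 2.6254, f(61/28) ≈ 2.7451, f(67/28) ≈ 2.8598.
Sum = Δs · [f(31/28) + f(37/28) + f(43/28) + ...].
Sum ≈ 3.7297.

3.7297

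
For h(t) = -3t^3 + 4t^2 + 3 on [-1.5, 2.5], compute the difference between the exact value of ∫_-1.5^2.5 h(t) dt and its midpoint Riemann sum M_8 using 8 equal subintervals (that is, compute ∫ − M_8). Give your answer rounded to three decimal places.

Exact integral: ∫_-1.5^2.5 h(t) dt ≈ 11.83333.
M_8 = 11.875.
Error ≈ 11.83333 − 11.875 ≈ -0.042.

-0.042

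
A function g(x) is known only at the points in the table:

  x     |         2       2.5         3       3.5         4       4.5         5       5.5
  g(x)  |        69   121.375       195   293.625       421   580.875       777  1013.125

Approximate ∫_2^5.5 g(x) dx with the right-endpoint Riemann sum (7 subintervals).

Δx = 0.5.
Sum = 0.5·[121.375 + 195 + 293.625 + 421 + 580.875 + 777 + 1013.125] = 1701.

1701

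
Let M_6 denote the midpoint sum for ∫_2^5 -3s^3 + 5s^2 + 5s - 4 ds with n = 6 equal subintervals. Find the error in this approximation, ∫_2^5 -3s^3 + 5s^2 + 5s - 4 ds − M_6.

Exact integral: ∫_2^5 f(s) ds = -221.25.
M_6 = -219.59375.
Error = -221.25 − (-219.59375) = -1.65625.

-1.65625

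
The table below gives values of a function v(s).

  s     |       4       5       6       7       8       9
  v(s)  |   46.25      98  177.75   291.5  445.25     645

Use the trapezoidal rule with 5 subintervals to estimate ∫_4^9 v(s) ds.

Δs = 1.
T_5 = (1/2)·[46.25 + 2·98 + 2·177.75 + 2·291.5 + 2·445.25 + 645] = 1358.125.

1358.125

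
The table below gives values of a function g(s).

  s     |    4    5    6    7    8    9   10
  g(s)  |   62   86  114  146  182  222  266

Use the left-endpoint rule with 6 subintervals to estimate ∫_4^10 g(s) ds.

Δs = 1.
Sum = 1·[62 + 86 + 114 + 146 + 182 + 222] = 812.

812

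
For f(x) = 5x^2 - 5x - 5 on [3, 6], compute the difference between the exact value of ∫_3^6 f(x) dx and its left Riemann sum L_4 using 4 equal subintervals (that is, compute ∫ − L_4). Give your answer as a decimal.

Exact integral: ∫_3^6 f(x) dx = 232.5.
L_4 = 188.90625.
Error = 232.5 − 188.90625 = 43.59375.

43.59375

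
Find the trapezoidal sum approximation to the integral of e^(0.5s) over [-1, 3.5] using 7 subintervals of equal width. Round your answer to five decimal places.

10.38464

Δs = (3.5 − (-1))/7 = 9/14.
f(-1) ≈ 0.60653, f(-5/14) ≈ 0.83646, f(2/7) ≈ 1.15356, f(13/14) ≈ 1.59088, f(11/7) ≈ 2.19397, f(31/14) ≈ 3.02570, f(20/7) ≈ 4.17273, f(3.5) ≈ 5.75460.
T_7 = (Δs/2)·[f(s_0) + 2f(s_1) + ... + 2f(s_{6}) + f(s_7)].
Sum ≈ 10.38464.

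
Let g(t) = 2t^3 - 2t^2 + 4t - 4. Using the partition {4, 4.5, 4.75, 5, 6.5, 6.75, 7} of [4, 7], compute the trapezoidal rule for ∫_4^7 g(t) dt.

959.609375

Subinterval widths: 0.5, 0.25, 0.25, 1.5, 0.25, 0.25.
g(4) = 108, g(4.5) = 155.75, g(4.75) = 184.21875, g(5) = 216, g(6.5) = 486.75, g(6.75) = 546.96875, g(7) = 612.
On each subinterval the trapezoid contributes (Δt_i/2)·[g(t_{i-1}) + g(t_i)].
Sum = 959.609375.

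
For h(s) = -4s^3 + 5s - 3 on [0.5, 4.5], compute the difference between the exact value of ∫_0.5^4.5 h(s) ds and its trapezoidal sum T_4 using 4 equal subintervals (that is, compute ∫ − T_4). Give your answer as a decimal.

20

Exact integral: ∫_0.5^4.5 h(s) ds = -372.
T_4 = -392.
Error = -372 − (-392) = 20.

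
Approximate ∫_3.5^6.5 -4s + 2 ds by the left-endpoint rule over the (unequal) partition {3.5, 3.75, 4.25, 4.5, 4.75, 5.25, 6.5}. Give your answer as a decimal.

-49.5

Subinterval widths: 0.25, 0.5, 0.25, 0.25, 0.5, 1.25.
Left endpoints: 3.5, 3.75, 4.25, 4.5, 4.75, 5.25.
f(3.5) = -12, f(3.75) = -13, f(4.25) = -15, f(4.5) = -16, f(4.75) = -17, f(5.25) = -19.
Sum = Σ Δs_i · f(s_i).
Sum = -49.5.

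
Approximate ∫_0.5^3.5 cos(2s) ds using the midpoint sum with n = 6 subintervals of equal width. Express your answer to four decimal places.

Δs = (3.5 − 0.5)/6 = 0.5.
Midpoints: 0.75, 1.25, 1.75, 2.25, 2.75, 3.25.
f(0.75) ≈ 0.0707, f(1.25) ≈ -0.8011, f(1.75) ≈ -0.9365, f(2.25) ≈ -0.2108, f(2.75) ≈ 0.7087, f(3.25) ≈ 0.9766.
Sum = Δs · [f(0.75) + f(1.25) + f(1.75) + ...].
Sum ≈ -0.0962.

-0.0962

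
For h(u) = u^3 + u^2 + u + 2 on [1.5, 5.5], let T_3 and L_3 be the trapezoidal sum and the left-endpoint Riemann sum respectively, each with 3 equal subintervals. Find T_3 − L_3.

T_3 ≈ 317.46296.
L_3 ≈ 187.46296.
T_3 − L_3 = 130.

130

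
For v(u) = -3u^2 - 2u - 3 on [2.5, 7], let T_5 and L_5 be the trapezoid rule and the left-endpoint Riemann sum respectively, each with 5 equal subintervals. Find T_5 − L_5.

T_5 = -385.4475.
L_5 = -323.685.
T_5 − L_5 = -61.7625.

-61.7625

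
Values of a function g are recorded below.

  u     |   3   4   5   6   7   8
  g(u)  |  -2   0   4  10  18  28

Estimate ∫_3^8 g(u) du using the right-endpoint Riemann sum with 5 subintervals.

60

Δu = 1.
Sum = 1·[0 + 4 + 10 + 18 + 28] = 60.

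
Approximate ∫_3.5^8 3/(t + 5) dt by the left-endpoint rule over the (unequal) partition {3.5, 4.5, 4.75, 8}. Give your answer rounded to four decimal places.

Subinterval widths: 1, 0.25, 3.25.
Left endpoints: 3.5, 4.5, 4.75.
f(3.5) = 6/17, f(4.5) = 6/19, f(4.75) = 4/13.
Sum = Σ Δt_i · f(t_i).
Sum ≈ 1.4319.

1.4319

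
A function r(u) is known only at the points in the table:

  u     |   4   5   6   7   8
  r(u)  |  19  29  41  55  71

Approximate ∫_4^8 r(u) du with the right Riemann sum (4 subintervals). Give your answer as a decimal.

196

Δu = 1.
Sum = 1·[29 + 41 + 55 + 71] = 196.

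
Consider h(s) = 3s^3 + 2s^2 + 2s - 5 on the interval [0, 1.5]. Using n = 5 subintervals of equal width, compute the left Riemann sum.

Δs = (1.5 − 0)/5 = 0.3.
Left endpoints: 0, 0.3, 0.6, 0.9, 1.2.
h(0) = -5, h(0.3) = -4.139, h(0.6) = -2.432, h(0.9) = 0.607, h(1.2) = 5.464.
Sum = Δs · [h(0) + h(0.3) + h(0.6) + h(0.9) + h(1.2)].
Sum = -1.65.

-1.65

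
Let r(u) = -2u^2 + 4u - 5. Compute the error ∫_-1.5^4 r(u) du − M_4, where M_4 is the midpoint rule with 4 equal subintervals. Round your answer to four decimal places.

-1.7331

Exact integral: ∫_-1.5^4 r(u) du ≈ -44.916667.
M_4 = -43.18359375.
Error ≈ -44.916667 − (-43.18359375) ≈ -1.7331.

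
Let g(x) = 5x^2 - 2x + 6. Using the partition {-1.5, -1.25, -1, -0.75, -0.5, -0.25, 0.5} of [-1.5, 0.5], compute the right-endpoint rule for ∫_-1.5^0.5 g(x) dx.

18.359375

Subinterval widths: 0.25, 0.25, 0.25, 0.25, 0.25, 0.75.
Right endpoints: -1.25, -1, -0.75, -0.5, -0.25, 0.5.
g(-1.25) = 16.3125, g(-1) = 13, g(-0.75) = 10.3125, g(-0.5) = 8.25, g(-0.25) = 6.8125, g(0.5) = 6.25.
Sum = Σ Δx_i · g(x_i).
Sum = 18.359375.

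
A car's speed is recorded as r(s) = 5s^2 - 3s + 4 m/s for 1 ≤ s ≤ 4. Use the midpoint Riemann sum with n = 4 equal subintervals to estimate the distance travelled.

Δs = (4 − 1)/4 = 0.75.
Midpoints: 1.375, 2.125, 2.875, 3.625.
r(1.375) = 9.328125, r(2.125) = 20.203125, r(2.875) = 36.703125, r(3.625) = 58.828125.
Sum = Δs · [r(1.375) + r(2.125) + r(2.875) + r(3.625)].
Sum = 93.796875.

93.796875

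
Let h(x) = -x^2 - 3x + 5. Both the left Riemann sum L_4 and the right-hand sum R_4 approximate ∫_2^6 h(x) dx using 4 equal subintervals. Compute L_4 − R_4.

L_4 = -76.
R_4 = -120.
L_4 − R_4 = 44.

44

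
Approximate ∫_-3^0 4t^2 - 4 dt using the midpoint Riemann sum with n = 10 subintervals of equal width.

23.91

Δt = (0 − (-3))/10 = 0.3.
Midpoints: -2.85, -2.55, -2.25, -1.95, -1.65, -1.35, -1.05, -0.75, -0.45, -0.15.
f(-2.85) = 28.49, f(-2.55) = 22.01, f(-2.25) = 16.25, f(-1.95) = 11.21, f(-1.65) = 6.89, f(-1.35) = 3.29, f(-1.05) = 0.41, f(-0.75) = -1.75, f(-0.45) = -3.19, f(-0.15) = -3.91.
Sum = Δt · [f(-2.85) + f(-2.55) + f(-2.25) + ...].
Sum = 23.91.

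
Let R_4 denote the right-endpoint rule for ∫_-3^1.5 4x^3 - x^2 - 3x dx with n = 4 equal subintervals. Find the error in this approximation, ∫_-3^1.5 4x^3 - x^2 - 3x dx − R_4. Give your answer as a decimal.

Exact integral: ∫_-3^1.5 f(x) dx = -75.9375.
R_4 = -20.8828125.
Error = -75.9375 − (-20.8828125) = -55.0546875.

-55.0546875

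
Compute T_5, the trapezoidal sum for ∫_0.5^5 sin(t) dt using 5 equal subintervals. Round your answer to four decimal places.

0.5533

Δt = (5 − 0.5)/5 = 0.9.
f(0.5) ≈ 0.4794, f(1.4) ≈ 0.9854, f(2.3) ≈ 0.7457, f(3.2) ≈ -0.0584, f(4.1) ≈ -0.8183, f(5) ≈ -0.9589.
T_5 = (Δt/2)·[f(t_0) + 2f(t_1) + ... + 2f(t_{4}) + f(t_5)].
Sum ≈ 0.5533.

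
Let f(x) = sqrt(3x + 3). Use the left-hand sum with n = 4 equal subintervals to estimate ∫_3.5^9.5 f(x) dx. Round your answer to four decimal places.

Δx = (9.5 − 3.5)/4 = 1.5.
Left endpoints: 3.5, 5, 6.5, 8.
f(3.5) ≈ 3.6742, f(5) ≈ 4.2426, f(6.5) ≈ 4.7434, f(8) ≈ 5.1962.
Sum = Δx · [f(3.5) + f(5) + f(6.5) + f(8)].
Sum ≈ 26.7847.

26.7847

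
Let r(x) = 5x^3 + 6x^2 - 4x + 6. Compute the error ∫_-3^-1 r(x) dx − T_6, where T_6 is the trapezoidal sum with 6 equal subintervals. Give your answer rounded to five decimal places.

0.88889

Exact integral: ∫_-3^-1 r(x) dx = -20.
T_6 ≈ -20.8888889.
Error ≈ -20 − (-20.8888889) ≈ 0.88889.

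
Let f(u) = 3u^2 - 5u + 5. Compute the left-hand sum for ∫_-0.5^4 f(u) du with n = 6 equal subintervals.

39.234375

Δu = (4 − (-0.5))/6 = 0.75.
Left endpoints: -0.5, 0.25, 1, 1.75, 2.5, 3.25.
f(-0.5) = 8.25, f(0.25) = 3.9375, f(1) = 3, f(1.75) = 5.4375, f(2.5) = 11.25, f(3.25) = 20.4375.
Sum = Δu · [f(-0.5) + f(0.25) + f(1) + ...].
Sum = 39.234375.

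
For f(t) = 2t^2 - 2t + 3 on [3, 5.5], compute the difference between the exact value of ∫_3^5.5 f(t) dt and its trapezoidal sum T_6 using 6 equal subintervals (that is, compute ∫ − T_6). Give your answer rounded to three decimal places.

Exact integral: ∫_3^5.5 f(t) dt ≈ 79.16667.
T_6 ≈ 79.31134.
Error ≈ 79.16667 − 79.31134 ≈ -0.145.

-0.145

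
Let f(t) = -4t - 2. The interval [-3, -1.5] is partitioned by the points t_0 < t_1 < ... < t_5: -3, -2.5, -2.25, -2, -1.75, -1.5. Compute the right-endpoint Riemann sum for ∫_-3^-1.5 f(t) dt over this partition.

9.5

Subinterval widths: 0.5, 0.25, 0.25, 0.25, 0.25.
Right endpoints: -2.5, -2.25, -2, -1.75, -1.5.
f(-2.5) = 8, f(-2.25) = 7, f(-2) = 6, f(-1.75) = 5, f(-1.5) = 4.
Sum = Σ Δt_i · f(t_i).
Sum = 9.5.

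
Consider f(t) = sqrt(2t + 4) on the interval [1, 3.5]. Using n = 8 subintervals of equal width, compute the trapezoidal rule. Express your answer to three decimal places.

Δt = (3.5 − 1)/8 = 0.3125.
f(1) ≈ 2.449, f(1.3125) ≈ 2.574, f(1.625) ≈ 2.693, f(1.9375) ≈ 2.806, f(2.25) ≈ 2.915, f(2.5625) ≈ 3.021, f(2.875) ≈ 3.122, f(3.1875) ≈ 3.221, f(3.5) ≈ 3.317.
T_8 = (Δt/2)·[f(t_0) + 2f(t_1) + ... + 2f(t_{7}) + f(t_8)].
Sum ≈ 7.261.

7.261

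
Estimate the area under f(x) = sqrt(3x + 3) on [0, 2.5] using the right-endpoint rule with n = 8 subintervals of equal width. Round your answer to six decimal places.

6.638566

Δx = (2.5 − 0)/8 = 0.3125.
Right endpoints: 0.3125, 0.625, 0.9375, 1.25, 1.5625, 1.875, 2.1875, 2.5.
f(0.3125) ≈ 1.984313, f(0.625) ≈ 2.207940, f(0.9375) ≈ 2.410913, f(1.25) ≈ 2.598076, f(1.5625) ≈ 2.772634, f(1.875) ≈ 2.936835, f(2.1875) ≈ 3.092329, f(2.5) ≈ 3.240370.
Sum = Δx · [f(0.3125) + f(0.625) + f(0.9375) + ...].
Sum ≈ 6.638566.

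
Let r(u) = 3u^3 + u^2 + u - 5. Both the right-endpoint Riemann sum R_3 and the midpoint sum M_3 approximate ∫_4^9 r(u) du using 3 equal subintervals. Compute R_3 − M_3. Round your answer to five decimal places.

R_3 ≈ 6816.4814815.
M_3 ≈ 4889.0509259.
R_3 − M_3 ≈ 1927.43056.

1927.43056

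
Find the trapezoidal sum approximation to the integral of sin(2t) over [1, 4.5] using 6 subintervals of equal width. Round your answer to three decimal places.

0.219

Δt = (4.5 − 1)/6 = 7/12.
f(1) ≈ 0.909, f(19/12) ≈ -0.025, f(13/6) ≈ -0.929, f(2.75) ≈ -0.706, f(10/3) ≈ 0.374, f(47/12) ≈ 1.000, f(4.5) ≈ 0.412.
T_6 = (Δt/2)·[f(t_0) + 2f(t_1) + ... + 2f(t_{5}) + f(t_6)].
Sum ≈ 0.219.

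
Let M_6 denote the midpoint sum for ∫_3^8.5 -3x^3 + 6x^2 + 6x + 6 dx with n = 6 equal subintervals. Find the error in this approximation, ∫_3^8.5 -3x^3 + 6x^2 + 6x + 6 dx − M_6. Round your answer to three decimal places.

Exact integral: ∫_3^8.5 f(x) dx = -2457.296875.
M_6 ≈ -2439.67730.
Error ≈ -2457.296875 − (-2439.67730) ≈ -17.620.

-17.620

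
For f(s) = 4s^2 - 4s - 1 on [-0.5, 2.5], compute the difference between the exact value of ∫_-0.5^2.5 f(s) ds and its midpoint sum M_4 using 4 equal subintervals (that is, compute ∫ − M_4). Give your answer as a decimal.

0.5625

Exact integral: ∫_-0.5^2.5 f(s) ds = 6.
M_4 = 5.4375.
Error = 6 − 5.4375 = 0.5625.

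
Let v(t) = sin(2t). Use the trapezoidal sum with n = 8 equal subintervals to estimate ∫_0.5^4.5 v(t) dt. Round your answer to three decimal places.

Δt = (4.5 − 0.5)/8 = 0.5.
v(0.5) ≈ 0.841, v(1) ≈ 0.909, v(1.5) ≈ 0.141, v(2) ≈ -0.757, v(2.5) ≈ -0.959, v(3) ≈ -0.279, v(3.5) ≈ 0.657, v(4) ≈ 0.989, v(4.5) ≈ 0.412.
T_8 = (Δt/2)·[v(t_0) + 2v(t_1) + ... + 2v(t_{7}) + v(t_8)].
Sum ≈ 0.664.

0.664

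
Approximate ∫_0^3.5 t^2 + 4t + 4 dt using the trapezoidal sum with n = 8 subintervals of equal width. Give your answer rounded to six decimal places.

Δt = (3.5 − 0)/8 = 0.4375.
f(0) = 4, f(0.4375) = 5.94140625, f(0.875) = 8.265625, f(1.3125) = 10.97265625, f(1.75) = 14.0625, f(2.1875) = 17.53515625, f(2.625) = 21.390625, f(3.0625) = 25.62890625, f(3.5) = 30.25.
T_8 = (Δt/2)·[f(t_0) + 2f(t_1) + ... + 2f(t_{7}) + f(t_8)].
Sum ≈ 52.903320.

52.903320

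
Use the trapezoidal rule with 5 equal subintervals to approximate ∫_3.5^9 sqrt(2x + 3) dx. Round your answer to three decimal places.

21.527

Δx = (9 − 3.5)/5 = 1.1.
f(3.5) ≈ 3.162, f(4.6) ≈ 3.493, f(5.7) ≈ 3.795, f(6.8) ≈ 4.074, f(7.9) ≈ 4.336, f(9) ≈ 4.583.
T_5 = (Δx/2)·[f(x_0) + 2f(x_1) + ... + 2f(x_{4}) + f(x_5)].
Sum ≈ 21.527.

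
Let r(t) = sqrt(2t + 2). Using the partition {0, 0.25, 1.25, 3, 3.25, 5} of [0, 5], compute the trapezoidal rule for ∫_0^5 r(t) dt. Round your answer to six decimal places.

12.856796

Subinterval widths: 0.25, 1, 1.75, 0.25, 1.75.
r(0) ≈ 1.414214, r(0.25) ≈ 1.581139, r(1.25) ≈ 2.121320, r(3) ≈ 2.828427, r(3.25) ≈ 2.915476, r(5) ≈ 3.464102.
On each subinterval the trapezoid contributes (Δt_i/2)·[r(t_{i-1}) + r(t_i)].
Sum ≈ 12.856796.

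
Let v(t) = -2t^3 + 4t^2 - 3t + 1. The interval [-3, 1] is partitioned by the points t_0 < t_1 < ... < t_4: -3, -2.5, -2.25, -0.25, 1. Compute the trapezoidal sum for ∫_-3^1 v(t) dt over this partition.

Subinterval widths: 0.5, 0.25, 2, 1.25.
v(-3) = 100, v(-2.5) = 64.75, v(-2.25) = 50.78125, v(-0.25) = 2.03125, v(1) = 0.
On each subinterval the trapezoid contributes (Δt_i/2)·[v(t_{i-1}) + v(t_i)].
Sum = 109.7109375.

109.7109375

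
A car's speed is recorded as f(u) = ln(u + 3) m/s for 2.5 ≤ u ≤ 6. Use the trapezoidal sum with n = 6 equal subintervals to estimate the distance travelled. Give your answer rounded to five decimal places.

Δu = (6 − 2.5)/6 = 7/12.
f(2.5) ≈ 1.70475, f(37/12) ≈ 1.80555, f(11/3) ≈ 1.89712, f(4.25) ≈ 1.98100, f(29/6) ≈ 2.05839, f(65/12) ≈ 2.13021, f(6) ≈ 2.19722.
T_6 = (Δu/2)·[f(u_0) + 2f(u_1) + ... + 2f(u_{5}) + f(u_6)].
Sum ≈ 6.89690.

6.89690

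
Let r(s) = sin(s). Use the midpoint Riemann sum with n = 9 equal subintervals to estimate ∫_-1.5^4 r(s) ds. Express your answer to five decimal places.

Δs = (4 − (-1.5))/9 = 11/18.
Midpoints: -43/36, -7/12, 1/36, 23/36, 1.25, 67/36, 89/36, 37/12, 133/36.
r(-43/36) ≈ -0.93001, r(-7/12) ≈ -0.55081, r(1/36) ≈ 0.02777, r(23/36) ≈ 0.59630, r(1.25) ≈ 0.94898, r(67/36) ≈ 0.95815, r(89/36) ≈ 0.62049, r(37/12) ≈ 0.05823, r(133/36) ≈ -0.52512.
Sum = Δs · [r(-43/36) + r(-7/12) + r(1/36) + ...].
Sum ≈ 0.73578.

0.73578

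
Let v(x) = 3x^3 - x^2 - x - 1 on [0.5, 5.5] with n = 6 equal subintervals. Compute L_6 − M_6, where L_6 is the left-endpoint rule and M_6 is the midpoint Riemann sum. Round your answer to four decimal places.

L_6 ≈ 432.650463.
M_6 ≈ 603.310185.
L_6 − M_6 ≈ -170.6597.

-170.6597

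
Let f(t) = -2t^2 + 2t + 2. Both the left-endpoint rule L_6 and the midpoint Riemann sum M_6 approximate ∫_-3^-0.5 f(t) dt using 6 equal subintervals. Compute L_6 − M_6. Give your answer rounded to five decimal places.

L_6 ≈ -26.4988426.
M_6 ≈ -21.5943287.
L_6 − M_6 ≈ -4.90451.

-4.90451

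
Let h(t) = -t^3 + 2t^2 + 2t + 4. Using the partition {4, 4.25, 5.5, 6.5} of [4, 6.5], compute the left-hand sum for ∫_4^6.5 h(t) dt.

-131.05078125

Subinterval widths: 0.25, 1.25, 1.
Left endpoints: 4, 4.25, 5.5.
h(4) = -20, h(4.25) = -28.140625, h(5.5) = -90.875.
Sum = Σ Δt_i · h(t_i).
Sum = -131.05078125.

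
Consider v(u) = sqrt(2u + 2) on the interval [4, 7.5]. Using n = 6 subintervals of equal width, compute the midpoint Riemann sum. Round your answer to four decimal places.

Δu = (7.5 − 4)/6 = 7/12.
Midpoints: 103/24, 4.875, 131/24, 145/24, 6.625, 173/24.
v(103/24) ≈ 3.2532, v(4.875) ≈ 3.4278, v(131/24) ≈ 3.5940, v(145/24) ≈ 3.7528, v(6.625) ≈ 3.9051, v(173/24) ≈ 4.0517.
Sum = Δu · [v(103/24) + v(4.875) + v(131/24) + ...].
Sum ≈ 12.8244.

12.8244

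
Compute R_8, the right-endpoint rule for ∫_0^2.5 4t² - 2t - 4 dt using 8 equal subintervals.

Δt = (2.5 − 0)/8 = 0.3125.
Right endpoints: 0.3125, 0.625, 0.9375, 1.25, 1.5625, 1.875, 2.1875, 2.5.
f(0.3125) = -4.234375, f(0.625) = -3.6875, f(0.9375) = -2.359375, f(1.25) = -0.25, f(1.5625) = 2.640625, f(1.875) = 6.3125, f(2.1875) = 10.765625, f(2.5) = 16.
Sum = Δt · [f(0.3125) + f(0.625) + f(0.9375) + ...].
Sum = 7.87109375.

7.87109375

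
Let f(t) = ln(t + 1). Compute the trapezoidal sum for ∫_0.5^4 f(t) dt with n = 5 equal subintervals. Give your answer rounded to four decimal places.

3.9201

Δt = (4 − 0.5)/5 = 0.7.
f(0.5) ≈ 0.4055, f(1.2) ≈ 0.7885, f(1.9) ≈ 1.0647, f(2.6) ≈ 1.2809, f(3.3) ≈ 1.4586, f(4) ≈ 1.6094.
T_5 = (Δt/2)·[f(t_0) + 2f(t_1) + ... + 2f(t_{4}) + f(t_5)].
Sum ≈ 3.9201.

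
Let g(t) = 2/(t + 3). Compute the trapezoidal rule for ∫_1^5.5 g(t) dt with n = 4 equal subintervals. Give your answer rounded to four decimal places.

1.5177

Δt = (5.5 − 1)/4 = 1.125.
g(1) = 0.5, g(2.125) = 16/41, g(3.25) = 0.32, g(4.375) = 16/59, g(5.5) = 4/17.
T_4 = (Δt/2)·[g(t_0) + 2g(t_1) + 2g(t_2) + 2g(t_3) + g(t_4)].
Sum ≈ 1.5177.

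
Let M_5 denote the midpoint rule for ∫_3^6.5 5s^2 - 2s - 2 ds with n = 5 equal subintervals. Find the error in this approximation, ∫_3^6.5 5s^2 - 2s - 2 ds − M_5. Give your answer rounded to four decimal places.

0.7146

Exact integral: ∫_3^6.5 f(s) ds ≈ 372.458333.
M_5 = 371.74375.
Error ≈ 372.458333 − 371.74375 ≈ 0.7146.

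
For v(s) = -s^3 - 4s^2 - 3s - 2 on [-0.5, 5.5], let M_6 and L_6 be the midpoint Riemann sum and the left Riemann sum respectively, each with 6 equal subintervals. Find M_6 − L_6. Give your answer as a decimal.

-135

M_6 = -502.
L_6 = -367.
M_6 − L_6 = -135.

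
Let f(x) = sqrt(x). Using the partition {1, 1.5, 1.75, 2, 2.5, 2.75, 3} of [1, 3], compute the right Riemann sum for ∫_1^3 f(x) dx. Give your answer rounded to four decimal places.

Subinterval widths: 0.5, 0.25, 0.25, 0.5, 0.25, 0.25.
Right endpoints: 1.5, 1.75, 2, 2.5, 2.75, 3.
f(1.5) ≈ 1.2247, f(1.75) ≈ 1.3229, f(2) ≈ 1.4142, f(2.5) ≈ 1.5811, f(2.75) ≈ 1.6583, f(3) ≈ 1.7321.
Sum = Σ Δx_i · f(x_i).
Sum ≈ 2.9348.

2.9348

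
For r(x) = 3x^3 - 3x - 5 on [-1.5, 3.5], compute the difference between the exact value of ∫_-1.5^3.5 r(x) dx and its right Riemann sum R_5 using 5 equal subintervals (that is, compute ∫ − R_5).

Exact integral: ∫_-1.5^3.5 r(x) dx = 68.75.
R_5 = 138.125.
Error = 68.75 − 138.125 = -69.375.

-69.375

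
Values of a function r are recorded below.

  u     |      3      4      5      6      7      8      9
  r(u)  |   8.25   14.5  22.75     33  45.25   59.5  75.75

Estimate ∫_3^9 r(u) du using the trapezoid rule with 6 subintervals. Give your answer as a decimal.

217

Δu = 1.
T_6 = (1/2)·[8.25 + 2·14.5 + 2·22.75 + 2·33 + 2·45.25 + 2·59.5 + 75.75] = 217.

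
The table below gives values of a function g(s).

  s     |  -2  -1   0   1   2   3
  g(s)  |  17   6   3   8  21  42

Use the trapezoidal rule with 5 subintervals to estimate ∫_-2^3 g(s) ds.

Δs = 1.
T_5 = (1/2)·[17 + 2·6 + 2·3 + 2·8 + 2·21 + 42] = 67.5.

67.5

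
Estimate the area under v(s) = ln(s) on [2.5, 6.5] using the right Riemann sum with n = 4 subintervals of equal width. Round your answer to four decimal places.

6.3334

Δs = (6.5 − 2.5)/4 = 1.
Right endpoints: 3.5, 4.5, 5.5, 6.5.
v(3.5) ≈ 1.2528, v(4.5) ≈ 1.5041, v(5.5) ≈ 1.7047, v(6.5) ≈ 1.8718.
Sum = Δs · [v(3.5) + v(4.5) + v(5.5) + v(6.5)].
Sum ≈ 6.3334.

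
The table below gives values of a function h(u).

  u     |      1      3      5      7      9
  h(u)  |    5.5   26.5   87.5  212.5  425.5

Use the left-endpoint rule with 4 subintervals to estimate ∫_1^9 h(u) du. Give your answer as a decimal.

664

Δu = 2.
Sum = 2·[5.5 + 26.5 + 87.5 + 212.5] = 664.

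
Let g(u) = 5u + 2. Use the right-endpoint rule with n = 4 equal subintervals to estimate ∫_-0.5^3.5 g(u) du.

48

Δu = (3.5 − (-0.5))/4 = 1.
Right endpoints: 0.5, 1.5, 2.5, 3.5.
g(0.5) = 4.5, g(1.5) = 9.5, g(2.5) = 14.5, g(3.5) = 19.5.
Sum = Δu · [g(0.5) + g(1.5) + g(2.5) + g(3.5)].
Sum = 48.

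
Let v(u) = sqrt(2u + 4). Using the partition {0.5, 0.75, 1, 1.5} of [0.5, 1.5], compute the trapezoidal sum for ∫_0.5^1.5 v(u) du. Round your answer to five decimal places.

2.44581

Subinterval widths: 0.25, 0.25, 0.5.
v(0.5) ≈ 2.23607, v(0.75) ≈ 2.34521, v(1) ≈ 2.44949, v(1.5) ≈ 2.64575.
On each subinterval the trapezoid contributes (Δu_i/2)·[v(u_{i-1}) + v(u_i)].
Sum ≈ 2.44581.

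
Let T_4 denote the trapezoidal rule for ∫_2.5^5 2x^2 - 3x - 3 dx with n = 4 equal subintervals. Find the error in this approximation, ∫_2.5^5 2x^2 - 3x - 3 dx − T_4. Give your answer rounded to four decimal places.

-0.3255

Exact integral: ∫_2.5^5 f(x) dx ≈ 37.291667.
T_4 = 37.6171875.
Error ≈ 37.291667 − 37.6171875 ≈ -0.3255.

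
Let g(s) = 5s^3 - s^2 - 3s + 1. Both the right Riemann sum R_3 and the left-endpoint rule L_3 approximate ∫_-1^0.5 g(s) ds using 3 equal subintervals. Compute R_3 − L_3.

0.9375

R_3 = 1.25.
L_3 = 0.3125.
R_3 − L_3 = 0.9375.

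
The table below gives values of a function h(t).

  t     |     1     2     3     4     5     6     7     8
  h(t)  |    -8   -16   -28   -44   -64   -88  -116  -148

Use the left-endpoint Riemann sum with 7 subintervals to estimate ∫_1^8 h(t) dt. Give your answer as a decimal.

Δt = 1.
Sum = 1·[(-8) + (-16) + (-28) + (-44) + (-64) + (-88) + (-116)] = -364.

-364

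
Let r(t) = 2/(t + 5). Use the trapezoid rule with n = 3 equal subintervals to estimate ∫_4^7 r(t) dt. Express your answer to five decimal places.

Δt = (7 − 4)/3 = 1.
r(4) = 2/9, r(5) = 0.2, r(6) = 2/11, r(7) = 1/6.
T_3 = (Δt/2)·[r(t_0) + 2r(t_1) + 2r(t_2) + r(t_3)].
Sum ≈ 0.57626.

0.57626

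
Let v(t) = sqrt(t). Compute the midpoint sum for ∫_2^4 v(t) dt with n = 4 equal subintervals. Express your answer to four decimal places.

3.4488

Δt = (4 − 2)/4 = 0.5.
Midpoints: 2.25, 2.75, 3.25, 3.75.
v(2.25) ≈ 1.5000, v(2.75) ≈ 1.6583, v(3.25) ≈ 1.8028, v(3.75) ≈ 1.9365.
Sum = Δt · [v(2.25) + v(2.75) + v(3.25) + v(3.75)].
Sum ≈ 3.4488.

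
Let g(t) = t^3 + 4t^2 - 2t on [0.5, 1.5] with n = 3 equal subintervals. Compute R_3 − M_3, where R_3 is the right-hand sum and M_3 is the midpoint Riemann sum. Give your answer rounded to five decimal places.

R_3 ≈ 5.2546296.
M_3 ≈ 3.5185185.
R_3 − M_3 ≈ 1.73611.

1.73611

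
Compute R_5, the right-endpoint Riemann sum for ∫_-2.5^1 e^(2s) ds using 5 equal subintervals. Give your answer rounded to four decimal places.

Δs = (1 − (-2.5))/5 = 0.7.
Right endpoints: -1.8, -1.1, -0.4, 0.3, 1.
f(-1.8) ≈ 0.0273, f(-1.1) ≈ 0.1108, f(-0.4) ≈ 0.4493, f(0.3) ≈ 1.8221, f(1) ≈ 7.3891.
Sum = Δs · [f(-1.8) + f(-1.1) + f(-0.4) + f(0.3) + f(1)].
Sum ≈ 6.8590.

6.8590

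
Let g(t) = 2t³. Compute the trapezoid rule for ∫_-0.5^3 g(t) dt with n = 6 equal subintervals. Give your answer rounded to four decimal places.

41.9575

Δt = (3 − (-0.5))/6 = 7/12.
g(-0.5) = -0.25, g(1/12) = 1/864, g(2/3) = 16/27, g(1.25) = 3.90625, g(11/6) = 1331/108, g(29/12) = 24389/864, g(3) = 54.
T_6 = (Δt/2)·[g(t_0) + 2g(t_1) + ... + 2g(t_{5}) + g(t_6)].
Sum ≈ 41.9575.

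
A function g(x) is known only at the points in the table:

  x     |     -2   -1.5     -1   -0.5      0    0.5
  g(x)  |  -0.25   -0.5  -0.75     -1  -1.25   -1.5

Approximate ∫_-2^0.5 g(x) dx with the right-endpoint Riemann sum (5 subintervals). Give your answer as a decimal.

-2.5

Δx = 0.5.
Sum = 0.5·[(-0.5) + (-0.75) + (-1) + (-1.25) + (-1.5)] = -2.5.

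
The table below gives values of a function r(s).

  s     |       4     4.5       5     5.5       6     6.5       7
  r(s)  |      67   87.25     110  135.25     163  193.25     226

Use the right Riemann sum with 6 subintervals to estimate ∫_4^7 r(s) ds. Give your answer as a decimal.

Δs = 0.5.
Sum = 0.5·[87.25 + 110 + 135.25 + 163 + 193.25 + 226] = 457.375.

457.375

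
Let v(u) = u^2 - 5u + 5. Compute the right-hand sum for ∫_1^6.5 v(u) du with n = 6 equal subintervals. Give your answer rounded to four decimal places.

22.6557

Δu = (6.5 − 1)/6 = 11/12.
Right endpoints: 23/12, 17/6, 3.75, 14/3, 67/12, 6.5.
v(23/12) = -131/144, v(17/6) = -41/36, v(3.75) = 0.3125, v(14/3) = 31/9, v(67/12) = 1189/144, v(6.5) = 14.75.
Sum = Δu · [v(23/12) + v(17/6) + v(3.75) + ...].
Sum ≈ 22.6557.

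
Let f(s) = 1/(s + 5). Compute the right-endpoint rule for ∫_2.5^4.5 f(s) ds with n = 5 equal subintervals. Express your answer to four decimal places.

Δs = (4.5 − 2.5)/5 = 0.4.
Right endpoints: 2.9, 3.3, 3.7, 4.1, 4.5.
f(2.9) = 10/79, f(3.3) = 10/83, f(3.7) = 10/87, f(4.1) = 10/91, f(4.5) = 2/19.
Sum = Δs · [f(2.9) + f(3.3) + f(3.7) + f(4.1) + f(4.5)].
Sum ≈ 0.2309.

0.2309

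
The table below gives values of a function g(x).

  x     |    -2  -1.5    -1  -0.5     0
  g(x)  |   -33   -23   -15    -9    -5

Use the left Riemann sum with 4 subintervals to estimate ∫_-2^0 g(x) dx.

Δx = 0.5.
Sum = 0.5·[(-33) + (-23) + (-15) + (-9)] = -40.

-40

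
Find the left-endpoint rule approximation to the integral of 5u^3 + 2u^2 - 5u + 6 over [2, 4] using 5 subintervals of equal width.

Δu = (4 − 2)/5 = 0.4.
Left endpoints: 2, 2.4, 2.8, 3.2, 3.6.
f(2) = 44, f(2.4) = 74.64, f(2.8) = 117.44, f(3.2) = 174.32, f(3.6) = 247.2.
Sum = Δu · [f(2) + f(2.4) + f(2.8) + f(3.2) + f(3.6)].
Sum = 263.04.

263.04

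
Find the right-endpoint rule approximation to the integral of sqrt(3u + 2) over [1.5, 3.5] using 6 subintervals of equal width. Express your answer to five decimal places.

6.30112

Δu = (3.5 − 1.5)/6 = 1/3.
Right endpoints: 11/6, 13/6, 2.5, 17/6, 19/6, 3.5.
f(11/6) ≈ 2.73861, f(13/6) ≈ 2.91548, f(2.5) ≈ 3.08221, f(17/6) ≈ 3.24037, f(19/6) ≈ 3.39116, f(3.5) ≈ 3.53553.
Sum = Δu · [f(11/6) + f(13/6) + f(2.5) + ...].
Sum ≈ 6.30112.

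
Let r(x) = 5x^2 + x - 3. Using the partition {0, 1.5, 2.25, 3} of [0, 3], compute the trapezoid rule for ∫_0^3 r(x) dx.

44.015625

Subinterval widths: 1.5, 0.75, 0.75.
r(0) = -3, r(1.5) = 9.75, r(2.25) = 24.5625, r(3) = 45.
On each subinterval the trapezoid contributes (Δx_i/2)·[r(x_{i-1}) + r(x_i)].
Sum = 44.015625.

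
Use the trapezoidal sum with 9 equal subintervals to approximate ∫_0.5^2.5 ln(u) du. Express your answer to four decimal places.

Δu = (2.5 − 0.5)/9 = 2/9.
f(0.5) ≈ -0.6931, f(13/18) ≈ -0.3254, f(17/18) ≈ -0.0572, f(7/6) ≈ 0.1542, f(25/18) ≈ 0.3285, f(29/18) ≈ 0.4769, f(11/6) ≈ 0.6061, f(37/18) ≈ 0.7205, f(41/18) ≈ 0.8232, f(2.5) ≈ 0.9163.
T_9 = (Δu/2)·[f(u_0) + 2f(u_1) + ... + 2f(u_{8}) + f(u_9)].
Sum ≈ 0.6308.

0.6308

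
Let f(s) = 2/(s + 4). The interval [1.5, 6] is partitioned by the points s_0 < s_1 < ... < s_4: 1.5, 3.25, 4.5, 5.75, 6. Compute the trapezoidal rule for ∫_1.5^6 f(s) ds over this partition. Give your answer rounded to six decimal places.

1.204939

Subinterval widths: 1.75, 1.25, 1.25, 0.25.
f(1.5) = 4/11, f(3.25) = 8/29, f(4.5) = 4/17, f(5.75) = 8/39, f(6) = 0.2.
On each subinterval the trapezoid contributes (Δs_i/2)·[f(s_{i-1}) + f(s_i)].
Sum ≈ 1.204939.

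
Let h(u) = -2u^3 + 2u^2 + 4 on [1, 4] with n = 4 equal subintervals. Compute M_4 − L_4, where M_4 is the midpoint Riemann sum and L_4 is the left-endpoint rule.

-30.515625

M_4 = -71.671875.
L_4 = -41.15625.
M_4 − L_4 = -30.515625.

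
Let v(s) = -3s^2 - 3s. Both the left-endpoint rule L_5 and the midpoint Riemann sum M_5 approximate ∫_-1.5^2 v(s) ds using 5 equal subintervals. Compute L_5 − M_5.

4.22625

L_5 = -9.345.
M_5 = -13.57125.
L_5 − M_5 = 4.22625.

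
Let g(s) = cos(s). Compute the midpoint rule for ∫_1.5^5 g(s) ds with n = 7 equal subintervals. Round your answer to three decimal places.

-1.977

Δs = (5 − 1.5)/7 = 0.5.
Midpoints: 1.75, 2.25, 2.75, 3.25, 3.75, 4.25, 4.75.
g(1.75) ≈ -0.178, g(2.25) ≈ -0.628, g(2.75) ≈ -0.924, g(3.25) ≈ -0.994, g(3.75) ≈ -0.821, g(4.25) ≈ -0.446, g(4.75) ≈ 0.038.
Sum = Δs · [g(1.75) + g(2.25) + g(2.75) + ...].
Sum ≈ -1.977.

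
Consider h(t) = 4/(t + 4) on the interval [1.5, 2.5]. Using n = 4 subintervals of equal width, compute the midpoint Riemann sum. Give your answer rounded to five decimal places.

0.66812

Δt = (2.5 − 1.5)/4 = 0.25.
Midpoints: 1.625, 1.875, 2.125, 2.375.
h(1.625) = 32/45, h(1.875) = 32/47, h(2.125) = 32/49, h(2.375) = 32/51.
Sum = Δt · [h(1.625) + h(1.875) + h(2.125) + h(2.375)].
Sum ≈ 0.66812.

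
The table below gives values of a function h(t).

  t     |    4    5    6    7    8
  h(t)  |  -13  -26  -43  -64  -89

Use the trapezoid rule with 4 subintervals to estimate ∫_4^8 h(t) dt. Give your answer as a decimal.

-184

Δt = 1.
T_4 = (1/2)·[(-13) + 2·(-26) + 2·(-43) + 2·(-64) + (-89)] = -184.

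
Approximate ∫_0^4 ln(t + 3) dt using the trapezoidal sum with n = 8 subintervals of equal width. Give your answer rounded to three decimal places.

Δt = (4 − 0)/8 = 0.5.
f(0) ≈ 1.099, f(0.5) ≈ 1.253, f(1) ≈ 1.386, f(1.5) ≈ 1.504, f(2) ≈ 1.609, f(2.5) ≈ 1.705, f(3) ≈ 1.792, f(3.5) ≈ 1.872, f(4) ≈ 1.946.
T_8 = (Δt/2)·[f(t_0) + 2f(t_1) + ... + 2f(t_{7}) + f(t_8)].
Sum ≈ 6.322.

6.322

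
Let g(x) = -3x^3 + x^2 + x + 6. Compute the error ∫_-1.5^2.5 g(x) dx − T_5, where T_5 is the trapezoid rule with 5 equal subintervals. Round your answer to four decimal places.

1.4933

Exact integral: ∫_-1.5^2.5 g(x) dx ≈ 6.833333.
T_5 = 5.34.
Error ≈ 6.833333 − 5.34 ≈ 1.4933.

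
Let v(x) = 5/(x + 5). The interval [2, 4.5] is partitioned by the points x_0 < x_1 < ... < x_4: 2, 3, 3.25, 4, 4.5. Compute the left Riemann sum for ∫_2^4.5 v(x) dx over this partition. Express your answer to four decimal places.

Subinterval widths: 1, 0.25, 0.75, 0.5.
Left endpoints: 2, 3, 3.25, 4.
v(2) = 5/7, v(3) = 0.625, v(3.25) = 20/33, v(4) = 5/9.
Sum = Σ Δx_i · v(x_i).
Sum ≈ 1.6029.

1.6029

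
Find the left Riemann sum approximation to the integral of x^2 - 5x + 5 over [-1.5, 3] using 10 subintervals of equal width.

Δx = (3 − (-1.5))/10 = 0.45.
Left endpoints: -1.5, -1.05, -0.6, -0.15, 0.3, 0.75, 1.2, 1.65, 2.1, 2.55.
f(-1.5) = 14.75, f(-1.05) = 11.3525, f(-0.6) = 8.36, f(-0.15) = 5.7725, f(0.3) = 3.59, f(0.75) = 1.8125, f(1.2) = 0.44, f(1.65) = -0.5275, f(2.1) = -1.09, f(2.55) = -1.2475.
Sum = Δx · [f(-1.5) + f(-1.05) + f(-0.6) + ...].
Sum = 19.445625.

19.445625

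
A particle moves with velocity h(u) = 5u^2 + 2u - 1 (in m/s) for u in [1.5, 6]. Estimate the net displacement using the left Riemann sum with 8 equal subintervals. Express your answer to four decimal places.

Δu = (6 − 1.5)/8 = 0.5625.
Left endpoints: 1.5, 2.0625, 2.625, 3.1875, 3.75, 4.3125, 4.875, 5.4375.
h(1.5) = 13.25, h(2.0625) = 24.39453125, h(2.625) = 38.703125, h(3.1875) = 56.17578125, h(3.75) = 76.8125, h(4.3125) = 100.61328125, h(4.875) = 127.578125, h(5.4375) = 157.70703125.
Sum = Δu · [h(1.5) + h(2.0625) + h(2.625) + ...].
Sum ≈ 334.8193.

334.8193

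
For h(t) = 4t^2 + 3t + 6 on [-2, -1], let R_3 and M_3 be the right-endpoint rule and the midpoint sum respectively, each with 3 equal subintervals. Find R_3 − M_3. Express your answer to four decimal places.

R_3 ≈ 9.407407.
M_3 ≈ 10.796296.
R_3 − M_3 ≈ -1.3889.

-1.3889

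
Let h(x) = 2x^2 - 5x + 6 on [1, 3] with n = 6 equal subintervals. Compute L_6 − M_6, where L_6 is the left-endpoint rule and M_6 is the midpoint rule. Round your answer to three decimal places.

-0.889

L_6 ≈ 8.40741.
M_6 ≈ 9.29630.
L_6 − M_6 ≈ -0.889.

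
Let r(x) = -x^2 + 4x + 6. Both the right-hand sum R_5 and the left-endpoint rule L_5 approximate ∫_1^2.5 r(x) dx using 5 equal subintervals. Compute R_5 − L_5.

R_5 = 14.715.
L_5 = 14.49.
R_5 − L_5 = 0.225.

0.225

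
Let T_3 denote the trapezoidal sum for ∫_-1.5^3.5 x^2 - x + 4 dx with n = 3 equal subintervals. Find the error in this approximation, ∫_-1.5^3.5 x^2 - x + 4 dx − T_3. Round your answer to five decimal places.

Exact integral: ∫_-1.5^3.5 f(x) dx ≈ 30.4166667.
T_3 ≈ 32.7314815.
Error ≈ 30.4166667 − 32.7314815 ≈ -2.31481.

-2.31481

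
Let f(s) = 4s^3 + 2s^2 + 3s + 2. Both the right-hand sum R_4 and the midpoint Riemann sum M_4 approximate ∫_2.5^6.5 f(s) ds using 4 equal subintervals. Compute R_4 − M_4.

R_4 = 2578.
M_4 = 1962.
R_4 − M_4 = 616.

616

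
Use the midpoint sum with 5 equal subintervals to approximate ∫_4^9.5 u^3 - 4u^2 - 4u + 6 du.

Δu = (9.5 − 4)/5 = 1.1.
Midpoints: 4.55, 5.65, 6.75, 7.85, 8.95.
f(4.55) = -0.813625, f(5.65) = 36.072125, f(6.75) = 104.296875, f(7.85) = 211.846625, f(8.95) = 366.707375.
Sum = Δu · [f(4.55) + f(5.65) + f(6.75) + f(7.85) + f(8.95)].
Sum = 789.9203125.

789.9203125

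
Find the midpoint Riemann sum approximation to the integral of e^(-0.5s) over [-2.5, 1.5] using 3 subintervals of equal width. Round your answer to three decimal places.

Δs = (1.5 − (-2.5))/3 = 4/3.
Midpoints: -11/6, -0.5, 5/6.
f(-11/6) ≈ 2.501, f(-0.5) ≈ 1.284, f(5/6) ≈ 0.659.
Sum = Δs · [f(-11/6) + f(-0.5) + f(5/6)].
Sum ≈ 5.926.

5.926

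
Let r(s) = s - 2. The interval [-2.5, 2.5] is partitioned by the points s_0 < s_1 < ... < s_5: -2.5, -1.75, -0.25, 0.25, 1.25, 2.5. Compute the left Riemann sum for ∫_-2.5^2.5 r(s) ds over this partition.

-12.8125

Subinterval widths: 0.75, 1.5, 0.5, 1, 1.25.
Left endpoints: -2.5, -1.75, -0.25, 0.25, 1.25.
r(-2.5) = -4.5, r(-1.75) = -3.75, r(-0.25) = -2.25, r(0.25) = -1.75, r(1.25) = -0.75.
Sum = Σ Δs_i · r(s_i).
Sum = -12.8125.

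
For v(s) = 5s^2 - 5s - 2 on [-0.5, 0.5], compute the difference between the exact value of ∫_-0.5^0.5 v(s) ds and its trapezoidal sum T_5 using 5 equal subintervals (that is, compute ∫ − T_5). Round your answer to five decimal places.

-0.03333

Exact integral: ∫_-0.5^0.5 v(s) ds ≈ -1.5833333.
T_5 = -1.55.
Error ≈ -1.5833333 − (-1.55) ≈ -0.03333.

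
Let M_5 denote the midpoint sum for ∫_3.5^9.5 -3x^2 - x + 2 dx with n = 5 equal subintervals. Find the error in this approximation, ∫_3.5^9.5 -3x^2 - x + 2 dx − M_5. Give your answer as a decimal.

Exact integral: ∫_3.5^9.5 f(x) dx = -841.5.
M_5 = -839.34.
Error = -841.5 − (-839.34) = -2.16.

-2.16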